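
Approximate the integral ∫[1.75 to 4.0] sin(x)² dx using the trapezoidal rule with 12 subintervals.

f(x) = sin(x)²
a = 1.75, b = 4.0, n = 12
h = (b - a)/n = 0.187500

Trapezoidal rule: (h/2)[f(x₀) + 2f(x₁) + 2f(x₂) + ... + f(xₙ)]

x_0 = 1.7500, f(x_0) = 0.968228, coefficient = 1
x_1 = 1.9375, f(x_1) = 0.871449, coefficient = 2
x_2 = 2.1250, f(x_2) = 0.723044, coefficient = 2
x_3 = 2.3125, f(x_3) = 0.543639, coefficient = 2
x_4 = 2.5000, f(x_4) = 0.358169, coefficient = 2
x_5 = 2.6875, f(x_5) = 0.192411, coefficient = 2
x_6 = 2.8750, f(x_6) = 0.069404, coefficient = 2
x_7 = 3.0625, f(x_7) = 0.006243, coefficient = 2
x_8 = 3.2500, f(x_8) = 0.011706, coefficient = 2
x_9 = 3.4375, f(x_9) = 0.085035, coefficient = 2
x_10 = 3.6250, f(x_10) = 0.216038, coefficient = 2
x_11 = 3.8125, f(x_11) = 0.386507, coefficient = 2
x_12 = 4.0000, f(x_12) = 0.572750, coefficient = 1

I ≈ (0.187500/2) × 8.468267 = 0.793900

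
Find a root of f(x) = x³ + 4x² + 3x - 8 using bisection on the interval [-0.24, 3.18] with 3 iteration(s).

f(x) = x³ + 4x² + 3x - 8
Initial interval: [-0.24, 3.18]

Iteration 1:
  c_1 = (-0.240000 + 3.180000)/2 = 1.470000
  f(c_1) = f(1.470000) = 8.230123
  f(a) × f(c) < 0, new interval: [-0.240000, 1.470000]
Iteration 2:
  c_2 = (-0.240000 + 1.470000)/2 = 0.615000
  f(c_2) = f(0.615000) = -4.409492
  f(a) × f(c) ≥ 0, new interval: [0.615000, 1.470000]
Iteration 3:
  c_3 = (0.615000 + 1.470000)/2 = 1.042500
  f(c_3) = f(1.042500) = 0.607721
  f(a) × f(c) < 0, new interval: [0.615000, 1.042500]

After 3 iteration(s), the approximation is c_3 = 1.042500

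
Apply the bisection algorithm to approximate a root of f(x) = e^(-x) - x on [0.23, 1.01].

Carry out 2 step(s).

f(x) = e^(-x) - x
Initial interval: [0.23, 1.01]

Iteration 1:
  c_1 = (0.230000 + 1.010000)/2 = 0.620000
  f(c_1) = f(0.620000) = -0.082056
  f(a) × f(c) < 0, new interval: [0.230000, 0.620000]
Iteration 2:
  c_2 = (0.230000 + 0.620000)/2 = 0.425000
  f(c_2) = f(0.425000) = 0.228770
  f(a) × f(c) ≥ 0, new interval: [0.425000, 0.620000]

After 2 iteration(s), the approximation is c_2 = 0.425000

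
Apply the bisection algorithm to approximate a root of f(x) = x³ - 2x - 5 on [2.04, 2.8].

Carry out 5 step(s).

f(x) = x³ - 2x - 5
Initial interval: [2.04, 2.8]

Iteration 1:
  c_1 = (2.040000 + 2.800000)/2 = 2.420000
  f(c_1) = f(2.420000) = 4.332488
  f(a) × f(c) < 0, new interval: [2.040000, 2.420000]
Iteration 2:
  c_2 = (2.040000 + 2.420000)/2 = 2.230000
  f(c_2) = f(2.230000) = 1.629567
  f(a) × f(c) < 0, new interval: [2.040000, 2.230000]
Iteration 3:
  c_3 = (2.040000 + 2.230000)/2 = 2.135000
  f(c_3) = f(2.135000) = 0.461810
  f(a) × f(c) < 0, new interval: [2.040000, 2.135000]
Iteration 4:
  c_4 = (2.040000 + 2.135000)/2 = 2.087500
  f(c_4) = f(2.087500) = -0.078393
  f(a) × f(c) ≥ 0, new interval: [2.087500, 2.135000]
Iteration 5:
  c_5 = (2.087500 + 2.135000)/2 = 2.111250
  f(c_5) = f(2.111250) = 0.188136
  f(a) × f(c) < 0, new interval: [2.087500, 2.111250]

After 5 iteration(s), the approximation is c_5 = 2.111250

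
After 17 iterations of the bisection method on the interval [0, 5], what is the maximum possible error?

Bisection error bound: |error| ≤ (b-a)/2^n
|error| ≤ (5 - 0)/2^17 = 5/2^17
|error| ≤ 0.0000381470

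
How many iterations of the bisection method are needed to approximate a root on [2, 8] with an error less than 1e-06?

We need (b-a)/2^n ≤ 1e-06
(8 - 2)/2^n ≤ 1e-06
6/2^n ≤ 1e-06
2^n ≥ 6000000
n ≥ log₂(6000000) = 22.52
n ≥ 23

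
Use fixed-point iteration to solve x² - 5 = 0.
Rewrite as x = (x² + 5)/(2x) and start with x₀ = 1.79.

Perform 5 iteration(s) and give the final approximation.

Equation: x² - 5 = 0
Fixed-point form: x = (x² + 5)/(2x)
x₀ = 1.79

x_1 = g(1.790000) = 2.291648
x_2 = g(2.291648) = 2.236742
x_3 = g(2.236742) = 2.236068
x_4 = g(2.236068) = 2.236068
x_5 = g(2.236068) = 2.236068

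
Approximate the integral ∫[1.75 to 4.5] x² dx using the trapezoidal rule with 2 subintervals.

f(x) = x²
a = 1.75, b = 4.5, n = 2
h = (b - a)/n = 1.375000

Trapezoidal rule: (h/2)[f(x₀) + 2f(x₁) + 2f(x₂) + ... + f(xₙ)]

x_0 = 1.7500, f(x_0) = 3.062500, coefficient = 1
x_1 = 3.1250, f(x_1) = 9.765625, coefficient = 2
x_2 = 4.5000, f(x_2) = 20.250000, coefficient = 1

I ≈ (1.375000/2) × 42.843750 = 29.455078
Exact value: 28.588542
Error: 0.866536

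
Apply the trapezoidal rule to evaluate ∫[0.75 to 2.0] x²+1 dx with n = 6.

f(x) = x²+1
a = 0.75, b = 2.0, n = 6
h = (b - a)/n = 0.208333

Trapezoidal rule: (h/2)[f(x₀) + 2f(x₁) + 2f(x₂) + ... + f(xₙ)]

x_0 = 0.7500, f(x_0) = 1.562500, coefficient = 1
x_1 = 0.9583, f(x_1) = 1.918403, coefficient = 2
x_2 = 1.1667, f(x_2) = 2.361111, coefficient = 2
x_3 = 1.3750, f(x_3) = 2.890625, coefficient = 2
x_4 = 1.5833, f(x_4) = 3.506944, coefficient = 2
x_5 = 1.7917, f(x_5) = 4.210069, coefficient = 2
x_6 = 2.0000, f(x_6) = 5.000000, coefficient = 1

I ≈ (0.208333/2) × 36.336806 = 3.785084
Exact value: 3.776042
Error: 0.009042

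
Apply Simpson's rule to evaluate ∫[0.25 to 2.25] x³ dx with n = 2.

f(x) = x³
a = 0.25, b = 2.25, n = 2
h = (b - a)/n = 1.000000

Simpson's rule: (h/3)[f(x₀) + 4f(x₁) + 2f(x₂) + ... + f(xₙ)]

x_0 = 0.2500, f(x_0) = 0.015625, coefficient = 1
x_1 = 1.2500, f(x_1) = 1.953125, coefficient = 4
x_2 = 2.2500, f(x_2) = 11.390625, coefficient = 1

I ≈ (1.000000/3) × 19.218750 = 6.406250
Exact value: 6.406250
Error: 0.000000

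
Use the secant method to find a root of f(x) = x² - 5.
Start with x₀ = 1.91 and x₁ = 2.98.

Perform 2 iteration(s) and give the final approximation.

f(x) = x² - 5
x₀ = 1.91, x₁ = 2.98

Secant formula: x_{n+1} = x_n - f(x_n)(x_n - x_{n-1})/(f(x_n) - f(x_{n-1}))

Iteration 1:
  f(1.910000) = -1.351900
  f(2.980000) = 3.880400
  x_2 = 2.980000 - 3.880400×(2.980000 - 1.910000)/(3.880400 - (-1.351900))
       = 2.186462
Iteration 2:
  f(2.980000) = 3.880400
  f(2.186462) = -0.219383
  x_3 = 2.186462 - (-0.219383)×(2.186462 - 2.980000)/(-0.219383 - 3.880400)
       = 2.228925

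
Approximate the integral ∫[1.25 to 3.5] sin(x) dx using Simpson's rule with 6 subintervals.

f(x) = sin(x)
a = 1.25, b = 3.5, n = 6
h = (b - a)/n = 0.375000

Simpson's rule: (h/3)[f(x₀) + 4f(x₁) + 2f(x₂) + ... + f(xₙ)]

x_0 = 1.2500, f(x_0) = 0.948985, coefficient = 1
x_1 = 1.6250, f(x_1) = 0.998531, coefficient = 4
x_2 = 2.0000, f(x_2) = 0.909297, coefficient = 2
x_3 = 2.3750, f(x_3) = 0.693685, coefficient = 4
x_4 = 2.7500, f(x_4) = 0.381661, coefficient = 2
x_5 = 3.1250, f(x_5) = 0.016592, coefficient = 4
x_6 = 3.5000, f(x_6) = -0.350783, coefficient = 1

I ≈ (0.375000/3) × 10.015351 = 1.251919
Exact value: 1.251779
Error: 0.000140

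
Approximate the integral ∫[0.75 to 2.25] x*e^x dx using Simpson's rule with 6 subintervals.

f(x) = x*e^x
a = 0.75, b = 2.25, n = 6
h = (b - a)/n = 0.250000

Simpson's rule: (h/3)[f(x₀) + 4f(x₁) + 2f(x₂) + ... + f(xₙ)]

x_0 = 0.7500, f(x_0) = 1.587750, coefficient = 1
x_1 = 1.0000, f(x_1) = 2.718282, coefficient = 4
x_2 = 1.2500, f(x_2) = 4.362929, coefficient = 2
x_3 = 1.5000, f(x_3) = 6.722534, coefficient = 4
x_4 = 1.7500, f(x_4) = 10.070555, coefficient = 2
x_5 = 2.0000, f(x_5) = 14.778112, coefficient = 4
x_6 = 2.2500, f(x_6) = 21.347406, coefficient = 1

I ≈ (0.250000/3) × 148.677833 = 12.389819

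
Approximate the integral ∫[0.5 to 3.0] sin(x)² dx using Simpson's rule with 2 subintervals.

f(x) = sin(x)²
a = 0.5, b = 3.0, n = 2
h = (b - a)/n = 1.250000

Simpson's rule: (h/3)[f(x₀) + 4f(x₁) + 2f(x₂) + ... + f(xₙ)]

x_0 = 0.5000, f(x_0) = 0.229849, coefficient = 1
x_1 = 1.7500, f(x_1) = 0.968228, coefficient = 4
x_2 = 3.0000, f(x_2) = 0.019915, coefficient = 1

I ≈ (1.250000/3) × 4.122677 = 1.717782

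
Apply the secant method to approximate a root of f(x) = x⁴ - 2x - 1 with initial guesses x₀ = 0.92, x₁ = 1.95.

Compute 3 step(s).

f(x) = x⁴ - 2x - 1
x₀ = 0.92, x₁ = 1.95

Secant formula: x_{n+1} = x_n - f(x_n)(x_n - x_{n-1})/(f(x_n) - f(x_{n-1}))

Iteration 1:
  f(0.920000) = -2.123607
  f(1.950000) = 9.559006
  x_2 = 1.950000 - 9.559006×(1.950000 - 0.920000)/(9.559006 - (-2.123607))
       = 1.107228
Iteration 2:
  f(1.950000) = 9.559006
  f(1.107228) = -1.711492
  x_3 = 1.107228 - (-1.711492)×(1.107228 - 1.950000)/(-1.711492 - 9.559006)
       = 1.235208
Iteration 3:
  f(1.107228) = -1.711492
  f(1.235208) = -1.142536
  x_4 = 1.235208 - (-1.142536)×(1.235208 - 1.107228)/(-1.142536 - (-1.711492))
       = 1.492208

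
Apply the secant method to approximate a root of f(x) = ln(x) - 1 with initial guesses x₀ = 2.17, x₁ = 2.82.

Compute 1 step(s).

f(x) = ln(x) - 1
x₀ = 2.17, x₁ = 2.82

Secant formula: x_{n+1} = x_n - f(x_n)(x_n - x_{n-1})/(f(x_n) - f(x_{n-1}))

Iteration 1:
  f(2.170000) = -0.225273
  f(2.820000) = 0.036737
  x_2 = 2.820000 - 0.036737×(2.820000 - 2.170000)/(0.036737 - (-0.225273))
       = 2.728862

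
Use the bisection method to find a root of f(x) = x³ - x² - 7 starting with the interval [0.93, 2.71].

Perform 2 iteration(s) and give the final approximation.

f(x) = x³ - x² - 7
Initial interval: [0.93, 2.71]

Iteration 1:
  c_1 = (0.930000 + 2.710000)/2 = 1.820000
  f(c_1) = f(1.820000) = -4.283832
  f(a) × f(c) ≥ 0, new interval: [1.820000, 2.710000]
Iteration 2:
  c_2 = (1.820000 + 2.710000)/2 = 2.265000
  f(c_2) = f(2.265000) = -0.510265
  f(a) × f(c) ≥ 0, new interval: [2.265000, 2.710000]

After 2 iteration(s), the approximation is c_2 = 2.265000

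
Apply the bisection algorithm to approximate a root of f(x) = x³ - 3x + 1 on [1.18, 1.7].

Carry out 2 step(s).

f(x) = x³ - 3x + 1
Initial interval: [1.18, 1.7]

Iteration 1:
  c_1 = (1.180000 + 1.700000)/2 = 1.440000
  f(c_1) = f(1.440000) = -0.334016
  f(a) × f(c) ≥ 0, new interval: [1.440000, 1.700000]
Iteration 2:
  c_2 = (1.440000 + 1.700000)/2 = 1.570000
  f(c_2) = f(1.570000) = 0.159893
  f(a) × f(c) < 0, new interval: [1.440000, 1.570000]

After 2 iteration(s), the approximation is c_2 = 1.570000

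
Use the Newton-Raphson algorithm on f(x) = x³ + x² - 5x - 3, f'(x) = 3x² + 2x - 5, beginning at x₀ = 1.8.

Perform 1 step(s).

f(x) = x³ + x² - 5x - 3
f'(x) = 3x² + 2x - 5
x₀ = 1.8

Newton-Raphson formula: x_{n+1} = x_n - f(x_n)/f'(x_n)

Iteration 1:
  f(1.800000) = -2.928000
  f'(1.800000) = 8.320000
  x_1 = 1.800000 - (-2.928000)/8.320000 = 2.151923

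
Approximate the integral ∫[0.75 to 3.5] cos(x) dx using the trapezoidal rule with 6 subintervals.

f(x) = cos(x)
a = 0.75, b = 3.5, n = 6
h = (b - a)/n = 0.458333

Trapezoidal rule: (h/2)[f(x₀) + 2f(x₁) + 2f(x₂) + ... + f(xₙ)]

x_0 = 0.7500, f(x_0) = 0.731689, coefficient = 1
x_1 = 1.2083, f(x_1) = 0.354578, coefficient = 2
x_2 = 1.6667, f(x_2) = -0.095724, coefficient = 2
x_3 = 2.1250, f(x_3) = -0.526266, coefficient = 2
x_4 = 2.5833, f(x_4) = -0.848178, coefficient = 2
x_5 = 3.0417, f(x_5) = -0.995012, coefficient = 2
x_6 = 3.5000, f(x_6) = -0.936457, coefficient = 1

I ≈ (0.458333/2) × -4.425971 = -1.014285
Exact value: -1.032422
Error: 0.018137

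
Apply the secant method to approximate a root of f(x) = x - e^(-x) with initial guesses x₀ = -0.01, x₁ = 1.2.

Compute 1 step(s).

f(x) = x - e^(-x)
x₀ = -0.01, x₁ = 1.2

Secant formula: x_{n+1} = x_n - f(x_n)(x_n - x_{n-1})/(f(x_n) - f(x_{n-1}))

Iteration 1:
  f(-0.010000) = -1.020050
  f(1.200000) = 0.898806
  x_2 = 1.200000 - 0.898806×(1.200000 - (-0.010000))/(0.898806 - (-1.020050))
       = 0.633227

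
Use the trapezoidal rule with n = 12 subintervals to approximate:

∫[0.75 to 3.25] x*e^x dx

f(x) = x*e^x
a = 0.75, b = 3.25, n = 12
h = (b - a)/n = 0.208333

Trapezoidal rule: (h/2)[f(x₀) + 2f(x₁) + 2f(x₂) + ... + f(xₙ)]

x_0 = 0.7500, f(x_0) = 1.587750, coefficient = 1
x_1 = 0.9583, f(x_1) = 2.498708, coefficient = 2
x_2 = 1.1667, f(x_2) = 3.746482, coefficient = 2
x_3 = 1.3750, f(x_3) = 5.438230, coefficient = 2
x_4 = 1.5833, f(x_4) = 7.712679, coefficient = 2
x_5 = 1.7917, f(x_5) = 10.749002, coefficient = 2
x_6 = 2.0000, f(x_6) = 14.778112, coefficient = 2
x_7 = 2.2083, f(x_7) = 20.097017, coefficient = 2
x_8 = 2.4167, f(x_8) = 27.087053, coefficient = 2
x_9 = 2.6250, f(x_9) = 36.237007, coefficient = 2
x_10 = 2.8333, f(x_10) = 48.172446, coefficient = 2
x_11 = 3.0417, f(x_11) = 63.692848, coefficient = 2
x_12 = 3.2500, f(x_12) = 83.818605, coefficient = 1

I ≈ (0.208333/2) × 565.825527 = 58.940159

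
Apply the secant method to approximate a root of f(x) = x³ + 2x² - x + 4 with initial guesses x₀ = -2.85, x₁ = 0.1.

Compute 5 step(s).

f(x) = x³ + 2x² - x + 4
x₀ = -2.85, x₁ = 0.1

Secant formula: x_{n+1} = x_n - f(x_n)(x_n - x_{n-1})/(f(x_n) - f(x_{n-1}))

Iteration 1:
  f(-2.850000) = -0.054125
  f(0.100000) = 3.921000
  x_2 = 0.100000 - 3.921000×(0.100000 - (-2.850000))/(3.921000 - (-0.054125))
       = -2.809833
Iteration 2:
  f(0.100000) = 3.921000
  f(-2.809833) = 0.416070
  x_3 = -2.809833 - 0.416070×(-2.809833 - 0.100000)/(0.416070 - 3.921000)
       = -3.155259
Iteration 3:
  f(-2.809833) = 0.416070
  f(-3.155259) = -4.346114
  x_4 = -3.155259 - (-4.346114)×(-3.155259 - (-2.809833))/(-4.346114 - 0.416070)
       = -2.840013
Iteration 4:
  f(-3.155259) = -4.346114
  f(-2.840013) = 0.064744
  x_5 = -2.840013 - 0.064744×(-2.840013 - (-3.155259))/(0.064744 - (-4.346114))
       = -2.844640
Iteration 5:
  f(-2.840013) = 0.064744
  f(-2.844640) = 0.009831
  x_6 = -2.844640 - 0.009831×(-2.844640 - (-2.840013))/(0.009831 - 0.064744)
       = -2.845469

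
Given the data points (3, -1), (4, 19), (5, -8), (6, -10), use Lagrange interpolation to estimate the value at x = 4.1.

Lagrange interpolation formula:
P(x) = Σ yᵢ × Lᵢ(x)
where Lᵢ(x) = Π_{j≠i} (x - xⱼ)/(xᵢ - xⱼ)

L_0(4.1) = (4.1 - 4)/(3 - 4) × (4.1 - 5)/(3 - 5) × (4.1 - 6)/(3 - 6) = -0.028500
L_1(4.1) = (4.1 - 3)/(4 - 3) × (4.1 - 5)/(4 - 5) × (4.1 - 6)/(4 - 6) = 0.940500
L_2(4.1) = (4.1 - 3)/(5 - 3) × (4.1 - 4)/(5 - 4) × (4.1 - 6)/(5 - 6) = 0.104500
L_3(4.1) = (4.1 - 3)/(6 - 3) × (4.1 - 4)/(6 - 4) × (4.1 - 5)/(6 - 5) = -0.016500

P(4.1) = (-1)×L_0(4.1) + 19×L_1(4.1) + (-8)×L_2(4.1) + (-10)×L_3(4.1)
P(4.1) = 17.227000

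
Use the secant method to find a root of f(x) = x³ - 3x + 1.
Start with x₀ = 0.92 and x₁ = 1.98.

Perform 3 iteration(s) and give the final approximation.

f(x) = x³ - 3x + 1
x₀ = 0.92, x₁ = 1.98

Secant formula: x_{n+1} = x_n - f(x_n)(x_n - x_{n-1})/(f(x_n) - f(x_{n-1}))

Iteration 1:
  f(0.920000) = -0.981312
  f(1.980000) = 2.822392
  x_2 = 1.980000 - 2.822392×(1.980000 - 0.920000)/(2.822392 - (-0.981312))
       = 1.193468
Iteration 2:
  f(1.980000) = 2.822392
  f(1.193468) = -0.880469
  x_3 = 1.193468 - (-0.880469)×(1.193468 - 1.980000)/(-0.880469 - 2.822392)
       = 1.380490
Iteration 3:
  f(1.193468) = -0.880469
  f(1.380490) = -0.510597
  x_4 = 1.380490 - (-0.510597)×(1.380490 - 1.193468)/(-0.510597 - (-0.880469))
       = 1.638669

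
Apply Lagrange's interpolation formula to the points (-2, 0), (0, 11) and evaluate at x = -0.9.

Lagrange interpolation formula:
P(x) = Σ yᵢ × Lᵢ(x)
where Lᵢ(x) = Π_{j≠i} (x - xⱼ)/(xᵢ - xⱼ)

L_0(-0.9) = (-0.9 - 0)/(-2 - 0) = 0.450000
L_1(-0.9) = (-0.9 - (-2))/(0 - (-2)) = 0.550000

P(-0.9) = 0×L_0(-0.9) + 11×L_1(-0.9)
P(-0.9) = 6.050000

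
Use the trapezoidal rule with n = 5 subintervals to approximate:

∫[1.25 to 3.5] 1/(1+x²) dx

f(x) = 1/(1+x²)
a = 1.25, b = 3.5, n = 5
h = (b - a)/n = 0.450000

Trapezoidal rule: (h/2)[f(x₀) + 2f(x₁) + 2f(x₂) + ... + f(xₙ)]

x_0 = 1.2500, f(x_0) = 0.390244, coefficient = 1
x_1 = 1.7000, f(x_1) = 0.257069, coefficient = 2
x_2 = 2.1500, f(x_2) = 0.177857, coefficient = 2
x_3 = 2.6000, f(x_3) = 0.128866, coefficient = 2
x_4 = 3.0500, f(x_4) = 0.097064, coefficient = 2
x_5 = 3.5000, f(x_5) = 0.075472, coefficient = 1

I ≈ (0.450000/2) × 1.787428 = 0.402171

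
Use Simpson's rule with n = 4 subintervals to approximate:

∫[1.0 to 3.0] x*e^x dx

f(x) = x*e^x
a = 1.0, b = 3.0, n = 4
h = (b - a)/n = 0.500000

Simpson's rule: (h/3)[f(x₀) + 4f(x₁) + 2f(x₂) + ... + f(xₙ)]

x_0 = 1.0000, f(x_0) = 2.718282, coefficient = 1
x_1 = 1.5000, f(x_1) = 6.722534, coefficient = 4
x_2 = 2.0000, f(x_2) = 14.778112, coefficient = 2
x_3 = 2.5000, f(x_3) = 30.456235, coefficient = 4
x_4 = 3.0000, f(x_4) = 60.256611, coefficient = 1

I ≈ (0.500000/3) × 241.246191 = 40.207699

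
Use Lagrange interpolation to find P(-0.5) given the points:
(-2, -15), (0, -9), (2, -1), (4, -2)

Lagrange interpolation formula:
P(x) = Σ yᵢ × Lᵢ(x)
where Lᵢ(x) = Π_{j≠i} (x - xⱼ)/(xᵢ - xⱼ)

L_0(-0.5) = (-0.5 - 0)/(-2 - 0) × (-0.5 - 2)/(-2 - 2) × (-0.5 - 4)/(-2 - 4) = 0.117188
L_1(-0.5) = (-0.5 - (-2))/(0 - (-2)) × (-0.5 - 2)/(0 - 2) × (-0.5 - 4)/(0 - 4) = 1.054688
L_2(-0.5) = (-0.5 - (-2))/(2 - (-2)) × (-0.5 - 0)/(2 - 0) × (-0.5 - 4)/(2 - 4) = -0.210938
L_3(-0.5) = (-0.5 - (-2))/(4 - (-2)) × (-0.5 - 0)/(4 - 0) × (-0.5 - 2)/(4 - 2) = 0.039062

P(-0.5) = (-15)×L_0(-0.5) + (-9)×L_1(-0.5) + (-1)×L_2(-0.5) + (-2)×L_3(-0.5)
P(-0.5) = -11.117188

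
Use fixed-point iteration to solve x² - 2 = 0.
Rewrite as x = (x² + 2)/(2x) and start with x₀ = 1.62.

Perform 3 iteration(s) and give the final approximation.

Equation: x² - 2 = 0
Fixed-point form: x = (x² + 2)/(2x)
x₀ = 1.62

x_1 = g(1.620000) = 1.427284
x_2 = g(1.427284) = 1.414273
x_3 = g(1.414273) = 1.414214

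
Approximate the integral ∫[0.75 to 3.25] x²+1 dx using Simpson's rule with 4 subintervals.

f(x) = x²+1
a = 0.75, b = 3.25, n = 4
h = (b - a)/n = 0.625000

Simpson's rule: (h/3)[f(x₀) + 4f(x₁) + 2f(x₂) + ... + f(xₙ)]

x_0 = 0.7500, f(x_0) = 1.562500, coefficient = 1
x_1 = 1.3750, f(x_1) = 2.890625, coefficient = 4
x_2 = 2.0000, f(x_2) = 5.000000, coefficient = 2
x_3 = 2.6250, f(x_3) = 7.890625, coefficient = 4
x_4 = 3.2500, f(x_4) = 11.562500, coefficient = 1

I ≈ (0.625000/3) × 66.250000 = 13.802083
Exact value: 13.802083
Error: 0.000000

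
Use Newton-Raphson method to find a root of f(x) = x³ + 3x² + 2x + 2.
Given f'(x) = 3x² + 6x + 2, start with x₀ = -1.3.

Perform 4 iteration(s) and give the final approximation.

f(x) = x³ + 3x² + 2x + 2
f'(x) = 3x² + 6x + 2
x₀ = -1.3

Newton-Raphson formula: x_{n+1} = x_n - f(x_n)/f'(x_n)

Iteration 1:
  f(-1.300000) = 2.273000
  f'(-1.300000) = -0.730000
  x_1 = -1.300000 - 2.273000/(-0.730000) = 1.813699
Iteration 2:
  f(1.813699) = 21.462072
  f'(1.813699) = 22.750700
  x_2 = 1.813699 - 21.462072/22.750700 = 0.870340
Iteration 3:
  f(0.870340) = 6.672429
  f'(0.870340) = 9.494514
  x_3 = 0.870340 - 6.672429/9.494514 = 0.167573
Iteration 4:
  f(0.167573) = 2.424094
  f'(0.167573) = 3.089680
  x_4 = 0.167573 - 2.424094/3.089680 = -0.617004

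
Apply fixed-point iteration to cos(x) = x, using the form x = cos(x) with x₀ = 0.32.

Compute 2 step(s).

Equation: cos(x) = x
Fixed-point form: x = cos(x)
x₀ = 0.32

x_1 = g(0.320000) = 0.949235
x_2 = g(0.949235) = 0.582305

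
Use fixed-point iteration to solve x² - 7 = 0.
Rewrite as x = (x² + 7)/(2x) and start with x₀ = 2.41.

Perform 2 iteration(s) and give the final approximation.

Equation: x² - 7 = 0
Fixed-point form: x = (x² + 7)/(2x)
x₀ = 2.41

x_1 = g(2.410000) = 2.657282
x_2 = g(2.657282) = 2.645776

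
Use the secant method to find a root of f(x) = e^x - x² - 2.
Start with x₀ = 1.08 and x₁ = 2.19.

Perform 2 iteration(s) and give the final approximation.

f(x) = e^x - x² - 2
x₀ = 1.08, x₁ = 2.19

Secant formula: x_{n+1} = x_n - f(x_n)(x_n - x_{n-1})/(f(x_n) - f(x_{n-1}))

Iteration 1:
  f(1.080000) = -0.221720
  f(2.190000) = 2.139113
  x_2 = 2.190000 - 2.139113×(2.190000 - 1.080000)/(2.139113 - (-0.221720))
       = 1.184247
Iteration 2:
  f(2.190000) = 2.139113
  f(1.184247) = -0.134216
  x_3 = 1.184247 - (-0.134216)×(1.184247 - 2.190000)/(-0.134216 - 2.139113)
       = 1.243626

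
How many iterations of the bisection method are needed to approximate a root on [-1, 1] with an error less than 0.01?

We need (b-a)/2^n ≤ 0.01
(1 - (-1))/2^n ≤ 0.01
2/2^n ≤ 0.01
2^n ≥ 200
n ≥ log₂(200) = 7.64
n ≥ 8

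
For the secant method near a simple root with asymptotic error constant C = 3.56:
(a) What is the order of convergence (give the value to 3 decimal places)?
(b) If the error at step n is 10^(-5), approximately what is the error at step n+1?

(a) Secant method has superlinear convergence with order φ = (1+√5)/2 ≈ 1.618.
    This means |e_{n+1}| ≈ C|e_n|^1.618.

(b) With |e_n| = 10^(-5) and C = 3.56:
    |e_{n+1}| ≈ 3.56 × (10^(-5))^1.618 = 3.56 × 10^(-8.09)

(a) ≈ 1.618 (golden ratio); (b) |e_{n+1}| ≈ 2.893e-08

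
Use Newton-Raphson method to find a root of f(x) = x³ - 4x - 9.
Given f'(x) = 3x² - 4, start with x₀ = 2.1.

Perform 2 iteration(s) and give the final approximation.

f(x) = x³ - 4x - 9
f'(x) = 3x² - 4
x₀ = 2.1

Newton-Raphson formula: x_{n+1} = x_n - f(x_n)/f'(x_n)

Iteration 1:
  f(2.100000) = -8.139000
  f'(2.100000) = 9.230000
  x_1 = 2.100000 - (-8.139000)/9.230000 = 2.981798
Iteration 2:
  f(2.981798) = 5.584341
  f'(2.981798) = 22.673367
  x_2 = 2.981798 - 5.584341/22.673367 = 2.735503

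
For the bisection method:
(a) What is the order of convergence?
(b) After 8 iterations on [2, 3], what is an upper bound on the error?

(a) Bisection has linear (order 1) convergence; the error is halved each step.

(b) Error bound = (b-a)/2^n = (3 - 2)/2^{8}
    = 1/2^{8}

(a) 1 (linear); (b) error ≤ 3.91e-03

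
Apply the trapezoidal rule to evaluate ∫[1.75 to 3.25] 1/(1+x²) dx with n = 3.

f(x) = 1/(1+x²)
a = 1.75, b = 3.25, n = 3
h = (b - a)/n = 0.500000

Trapezoidal rule: (h/2)[f(x₀) + 2f(x₁) + 2f(x₂) + ... + f(xₙ)]

x_0 = 1.7500, f(x_0) = 0.246154, coefficient = 1
x_1 = 2.2500, f(x_1) = 0.164948, coefficient = 2
x_2 = 2.7500, f(x_2) = 0.116788, coefficient = 2
x_3 = 3.2500, f(x_3) = 0.086486, coefficient = 1

I ≈ (0.500000/2) × 0.896114 = 0.224028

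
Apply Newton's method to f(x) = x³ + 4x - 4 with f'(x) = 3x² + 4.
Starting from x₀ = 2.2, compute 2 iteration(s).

f(x) = x³ + 4x - 4
f'(x) = 3x² + 4
x₀ = 2.2

Newton-Raphson formula: x_{n+1} = x_n - f(x_n)/f'(x_n)

Iteration 1:
  f(2.200000) = 15.448000
  f'(2.200000) = 18.520000
  x_1 = 2.200000 - 15.448000/18.520000 = 1.365875
Iteration 2:
  f(1.365875) = 4.011694
  f'(1.365875) = 9.596841
  x_2 = 1.365875 - 4.011694/9.596841 = 0.947852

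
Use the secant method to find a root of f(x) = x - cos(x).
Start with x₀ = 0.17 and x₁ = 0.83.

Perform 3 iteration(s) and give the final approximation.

f(x) = x - cos(x)
x₀ = 0.17, x₁ = 0.83

Secant formula: x_{n+1} = x_n - f(x_n)(x_n - x_{n-1})/(f(x_n) - f(x_{n-1}))

Iteration 1:
  f(0.170000) = -0.815585
  f(0.830000) = 0.155124
  x_2 = 0.830000 - 0.155124×(0.830000 - 0.170000)/(0.155124 - (-0.815585))
       = 0.724529
Iteration 2:
  f(0.830000) = 0.155124
  f(0.724529) = -0.024283
  x_3 = 0.724529 - (-0.024283)×(0.724529 - 0.830000)/(-0.024283 - 0.155124)
       = 0.738804
Iteration 3:
  f(0.724529) = -0.024283
  f(0.738804) = -0.000470
  x_4 = 0.738804 - (-0.000470)×(0.738804 - 0.724529)/(-0.000470 - (-0.024283))
       = 0.739086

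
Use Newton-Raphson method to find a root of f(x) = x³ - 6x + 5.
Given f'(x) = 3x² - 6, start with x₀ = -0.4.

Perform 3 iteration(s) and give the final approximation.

f(x) = x³ - 6x + 5
f'(x) = 3x² - 6
x₀ = -0.4

Newton-Raphson formula: x_{n+1} = x_n - f(x_n)/f'(x_n)

Iteration 1:
  f(-0.400000) = 7.336000
  f'(-0.400000) = -5.520000
  x_1 = -0.400000 - 7.336000/(-5.520000) = 0.928986
Iteration 2:
  f(0.928986) = 0.227815
  f'(0.928986) = -3.410958
  x_2 = 0.928986 - 0.227815/(-3.410958) = 0.995775
Iteration 3:
  f(0.995775) = 0.012730
  f'(0.995775) = -3.025299
  x_3 = 0.995775 - 0.012730/(-3.025299) = 0.999982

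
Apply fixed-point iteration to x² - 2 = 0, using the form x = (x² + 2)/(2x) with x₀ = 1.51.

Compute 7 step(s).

Equation: x² - 2 = 0
Fixed-point form: x = (x² + 2)/(2x)
x₀ = 1.51

x_1 = g(1.510000) = 1.417252
x_2 = g(1.417252) = 1.414217
x_3 = g(1.414217) = 1.414214
x_4 = g(1.414214) = 1.414214
x_5 = g(1.414214) = 1.414214
x_6 = g(1.414214) = 1.414214
x_7 = g(1.414214) = 1.414214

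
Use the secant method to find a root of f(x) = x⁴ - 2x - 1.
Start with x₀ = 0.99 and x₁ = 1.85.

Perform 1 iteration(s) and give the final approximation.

f(x) = x⁴ - 2x - 1
x₀ = 0.99, x₁ = 1.85

Secant formula: x_{n+1} = x_n - f(x_n)(x_n - x_{n-1})/(f(x_n) - f(x_{n-1}))

Iteration 1:
  f(0.990000) = -2.019404
  f(1.850000) = 7.013506
  x_2 = 1.850000 - 7.013506×(1.850000 - 0.990000)/(7.013506 - (-2.019404))
       = 1.182262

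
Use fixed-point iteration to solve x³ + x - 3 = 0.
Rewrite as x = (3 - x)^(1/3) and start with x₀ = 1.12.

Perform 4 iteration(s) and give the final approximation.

Equation: x³ + x - 3 = 0
Fixed-point form: x = (3 - x)^(1/3)
x₀ = 1.12

x_1 = g(1.120000) = 1.234201
x_2 = g(1.234201) = 1.208687
x_3 = g(1.208687) = 1.214480
x_4 = g(1.214480) = 1.213170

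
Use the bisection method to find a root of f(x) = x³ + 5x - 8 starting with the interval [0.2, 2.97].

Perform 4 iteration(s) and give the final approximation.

f(x) = x³ + 5x - 8
Initial interval: [0.2, 2.97]

Iteration 1:
  c_1 = (0.200000 + 2.970000)/2 = 1.585000
  f(c_1) = f(1.585000) = 3.906877
  f(a) × f(c) < 0, new interval: [0.200000, 1.585000]
Iteration 2:
  c_2 = (0.200000 + 1.585000)/2 = 0.892500
  f(c_2) = f(0.892500) = -2.826574
  f(a) × f(c) ≥ 0, new interval: [0.892500, 1.585000]
Iteration 3:
  c_3 = (0.892500 + 1.585000)/2 = 1.238750
  f(c_3) = f(1.238750) = 0.094614
  f(a) × f(c) < 0, new interval: [0.892500, 1.238750]
Iteration 4:
  c_4 = (0.892500 + 1.238750)/2 = 1.065625
  f(c_4) = f(1.065625) = -1.461797
  f(a) × f(c) ≥ 0, new interval: [1.065625, 1.238750]

After 4 iteration(s), the approximation is c_4 = 1.065625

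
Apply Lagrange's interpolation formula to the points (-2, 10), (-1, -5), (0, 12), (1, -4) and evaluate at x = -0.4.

Lagrange interpolation formula:
P(x) = Σ yᵢ × Lᵢ(x)
where Lᵢ(x) = Π_{j≠i} (x - xⱼ)/(xᵢ - xⱼ)

L_0(-0.4) = (-0.4 - (-1))/(-2 - (-1)) × (-0.4 - 0)/(-2 - 0) × (-0.4 - 1)/(-2 - 1) = -0.056000
L_1(-0.4) = (-0.4 - (-2))/(-1 - (-2)) × (-0.4 - 0)/(-1 - 0) × (-0.4 - 1)/(-1 - 1) = 0.448000
L_2(-0.4) = (-0.4 - (-2))/(0 - (-2)) × (-0.4 - (-1))/(0 - (-1)) × (-0.4 - 1)/(0 - 1) = 0.672000
L_3(-0.4) = (-0.4 - (-2))/(1 - (-2)) × (-0.4 - (-1))/(1 - (-1)) × (-0.4 - 0)/(1 - 0) = -0.064000

P(-0.4) = 10×L_0(-0.4) + (-5)×L_1(-0.4) + 12×L_2(-0.4) + (-4)×L_3(-0.4)
P(-0.4) = 5.520000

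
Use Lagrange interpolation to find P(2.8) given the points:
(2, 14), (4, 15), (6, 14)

Lagrange interpolation formula:
P(x) = Σ yᵢ × Lᵢ(x)
where Lᵢ(x) = Π_{j≠i} (x - xⱼ)/(xᵢ - xⱼ)

L_0(2.8) = (2.8 - 4)/(2 - 4) × (2.8 - 6)/(2 - 6) = 0.480000
L_1(2.8) = (2.8 - 2)/(4 - 2) × (2.8 - 6)/(4 - 6) = 0.640000
L_2(2.8) = (2.8 - 2)/(6 - 2) × (2.8 - 4)/(6 - 4) = -0.120000

P(2.8) = 14×L_0(2.8) + 15×L_1(2.8) + 14×L_2(2.8)
P(2.8) = 14.640000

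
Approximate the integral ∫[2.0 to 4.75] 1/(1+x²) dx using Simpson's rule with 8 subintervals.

f(x) = 1/(1+x²)
a = 2.0, b = 4.75, n = 8
h = (b - a)/n = 0.343750

Simpson's rule: (h/3)[f(x₀) + 4f(x₁) + 2f(x₂) + ... + f(xₙ)]

x_0 = 2.0000, f(x_0) = 0.200000, coefficient = 1
x_1 = 2.3438, f(x_1) = 0.154008, coefficient = 4
x_2 = 2.6875, f(x_2) = 0.121615, coefficient = 2
x_3 = 3.0312, f(x_3) = 0.098150, coefficient = 4
x_4 = 3.3750, f(x_4) = 0.080706, coefficient = 2
x_5 = 3.7188, f(x_5) = 0.067435, coefficient = 4
x_6 = 4.0625, f(x_6) = 0.057130, coefficient = 2
x_7 = 4.4062, f(x_7) = 0.048983, coefficient = 4
x_8 = 4.7500, f(x_8) = 0.042440, coefficient = 1

I ≈ (0.343750/3) × 2.235650 = 0.256168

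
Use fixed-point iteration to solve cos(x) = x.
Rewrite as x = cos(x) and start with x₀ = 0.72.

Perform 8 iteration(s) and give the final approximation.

Equation: cos(x) = x
Fixed-point form: x = cos(x)
x₀ = 0.72

x_1 = g(0.720000) = 0.751806
x_2 = g(0.751806) = 0.730457
x_3 = g(0.730457) = 0.744870
x_4 = g(0.744870) = 0.735176
x_5 = g(0.735176) = 0.741713
x_6 = g(0.741713) = 0.737313
x_7 = g(0.737313) = 0.740278
x_8 = g(0.740278) = 0.738281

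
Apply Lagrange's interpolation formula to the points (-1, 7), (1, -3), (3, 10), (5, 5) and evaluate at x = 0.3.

Lagrange interpolation formula:
P(x) = Σ yᵢ × Lᵢ(x)
where Lᵢ(x) = Π_{j≠i} (x - xⱼ)/(xᵢ - xⱼ)

L_0(0.3) = (0.3 - 1)/(-1 - 1) × (0.3 - 3)/(-1 - 3) × (0.3 - 5)/(-1 - 5) = 0.185062
L_1(0.3) = (0.3 - (-1))/(1 - (-1)) × (0.3 - 3)/(1 - 3) × (0.3 - 5)/(1 - 5) = 1.031063
L_2(0.3) = (0.3 - (-1))/(3 - (-1)) × (0.3 - 1)/(3 - 1) × (0.3 - 5)/(3 - 5) = -0.267313
L_3(0.3) = (0.3 - (-1))/(5 - (-1)) × (0.3 - 1)/(5 - 1) × (0.3 - 3)/(5 - 3) = 0.051188

P(0.3) = 7×L_0(0.3) + (-3)×L_1(0.3) + 10×L_2(0.3) + 5×L_3(0.3)
P(0.3) = -4.214938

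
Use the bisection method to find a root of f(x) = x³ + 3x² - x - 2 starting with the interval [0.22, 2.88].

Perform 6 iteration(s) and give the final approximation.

f(x) = x³ + 3x² - x - 2
Initial interval: [0.22, 2.88]

Iteration 1:
  c_1 = (0.220000 + 2.880000)/2 = 1.550000
  f(c_1) = f(1.550000) = 7.381375
  f(a) × f(c) < 0, new interval: [0.220000, 1.550000]
Iteration 2:
  c_2 = (0.220000 + 1.550000)/2 = 0.885000
  f(c_2) = f(0.885000) = 0.157829
  f(a) × f(c) < 0, new interval: [0.220000, 0.885000]
Iteration 3:
  c_3 = (0.220000 + 0.885000)/2 = 0.552500
  f(c_3) = f(0.552500) = -1.468077
  f(a) × f(c) ≥ 0, new interval: [0.552500, 0.885000]
Iteration 4:
  c_4 = (0.552500 + 0.885000)/2 = 0.718750
  f(c_4) = f(0.718750) = -0.797638
  f(a) × f(c) ≥ 0, new interval: [0.718750, 0.885000]
Iteration 5:
  c_5 = (0.718750 + 0.885000)/2 = 0.801875
  f(c_5) = f(0.801875) = -0.357256
  f(a) × f(c) ≥ 0, new interval: [0.801875, 0.885000]
Iteration 6:
  c_6 = (0.801875 + 0.885000)/2 = 0.843438
  f(c_6) = f(0.843438) = -0.109267
  f(a) × f(c) ≥ 0, new interval: [0.843438, 0.885000]

After 6 iteration(s), the approximation is c_6 = 0.843438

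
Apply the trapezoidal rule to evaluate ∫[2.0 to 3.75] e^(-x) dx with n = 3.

f(x) = e^(-x)
a = 2.0, b = 3.75, n = 3
h = (b - a)/n = 0.583333

Trapezoidal rule: (h/2)[f(x₀) + 2f(x₁) + 2f(x₂) + ... + f(xₙ)]

x_0 = 2.0000, f(x_0) = 0.135335, coefficient = 1
x_1 = 2.5833, f(x_1) = 0.075522, coefficient = 2
x_2 = 3.1667, f(x_2) = 0.042144, coefficient = 2
x_3 = 3.7500, f(x_3) = 0.023518, coefficient = 1

I ≈ (0.583333/2) × 0.394184 = 0.114970
Exact value: 0.111818
Error: 0.003153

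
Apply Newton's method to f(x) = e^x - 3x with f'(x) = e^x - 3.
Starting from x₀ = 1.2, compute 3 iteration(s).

f(x) = e^x - 3x
f'(x) = e^x - 3
x₀ = 1.2

Newton-Raphson formula: x_{n+1} = x_n - f(x_n)/f'(x_n)

Iteration 1:
  f(1.200000) = -0.279883
  f'(1.200000) = 0.320117
  x_1 = 1.200000 - (-0.279883)/0.320117 = 2.074315
Iteration 2:
  f(2.074315) = 1.736148
  f'(2.074315) = 4.959094
  x_2 = 2.074315 - 1.736148/4.959094 = 1.724221
Iteration 3:
  f(1.724221) = 0.435488
  f'(1.724221) = 2.608152
  x_3 = 1.724221 - 0.435488/2.608152 = 1.557249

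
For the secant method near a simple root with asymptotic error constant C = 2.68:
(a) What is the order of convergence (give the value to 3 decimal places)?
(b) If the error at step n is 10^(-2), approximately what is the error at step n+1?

(a) Secant method has superlinear convergence with order φ = (1+√5)/2 ≈ 1.618.
    This means |e_{n+1}| ≈ C|e_n|^1.618.

(b) With |e_n| = 10^(-2) and C = 2.68:
    |e_{n+1}| ≈ 2.68 × (10^(-2))^1.618 = 2.68 × 10^(-3.24)

(a) ≈ 1.618 (golden ratio); (b) |e_{n+1}| ≈ 1.556e-03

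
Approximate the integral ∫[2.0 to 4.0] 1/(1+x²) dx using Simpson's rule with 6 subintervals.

f(x) = 1/(1+x²)
a = 2.0, b = 4.0, n = 6
h = (b - a)/n = 0.333333

Simpson's rule: (h/3)[f(x₀) + 4f(x₁) + 2f(x₂) + ... + f(xₙ)]

x_0 = 2.0000, f(x_0) = 0.200000, coefficient = 1
x_1 = 2.3333, f(x_1) = 0.155172, coefficient = 4
x_2 = 2.6667, f(x_2) = 0.123288, coefficient = 2
x_3 = 3.0000, f(x_3) = 0.100000, coefficient = 4
x_4 = 3.3333, f(x_4) = 0.082569, coefficient = 2
x_5 = 3.6667, f(x_5) = 0.069231, coefficient = 4
x_6 = 4.0000, f(x_6) = 0.058824, coefficient = 1

I ≈ (0.333333/3) × 1.968149 = 0.218683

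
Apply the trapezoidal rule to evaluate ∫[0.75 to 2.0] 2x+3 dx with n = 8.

f(x) = 2x+3
a = 0.75, b = 2.0, n = 8
h = (b - a)/n = 0.156250

Trapezoidal rule: (h/2)[f(x₀) + 2f(x₁) + 2f(x₂) + ... + f(xₙ)]

x_0 = 0.7500, f(x_0) = 4.500000, coefficient = 1
x_1 = 0.9062, f(x_1) = 4.812500, coefficient = 2
x_2 = 1.0625, f(x_2) = 5.125000, coefficient = 2
x_3 = 1.2188, f(x_3) = 5.437500, coefficient = 2
x_4 = 1.3750, f(x_4) = 5.750000, coefficient = 2
x_5 = 1.5312, f(x_5) = 6.062500, coefficient = 2
x_6 = 1.6875, f(x_6) = 6.375000, coefficient = 2
x_7 = 1.8438, f(x_7) = 6.687500, coefficient = 2
x_8 = 2.0000, f(x_8) = 7.000000, coefficient = 1

I ≈ (0.156250/2) × 92.000000 = 7.187500
Exact value: 7.187500
Error: 0.000000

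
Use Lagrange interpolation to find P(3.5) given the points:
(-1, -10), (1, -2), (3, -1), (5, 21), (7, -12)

Lagrange interpolation formula:
P(x) = Σ yᵢ × Lᵢ(x)
where Lᵢ(x) = Π_{j≠i} (x - xⱼ)/(xᵢ - xⱼ)

L_0(3.5) = (3.5 - 1)/(-1 - 1) × (3.5 - 3)/(-1 - 3) × (3.5 - 5)/(-1 - 5) × (3.5 - 7)/(-1 - 7) = 0.017090
L_1(3.5) = (3.5 - (-1))/(1 - (-1)) × (3.5 - 3)/(1 - 3) × (3.5 - 5)/(1 - 5) × (3.5 - 7)/(1 - 7) = -0.123047
L_2(3.5) = (3.5 - (-1))/(3 - (-1)) × (3.5 - 1)/(3 - 1) × (3.5 - 5)/(3 - 5) × (3.5 - 7)/(3 - 7) = 0.922852
L_3(3.5) = (3.5 - (-1))/(5 - (-1)) × (3.5 - 1)/(5 - 1) × (3.5 - 3)/(5 - 3) × (3.5 - 7)/(5 - 7) = 0.205078
L_4(3.5) = (3.5 - (-1))/(7 - (-1)) × (3.5 - 1)/(7 - 1) × (3.5 - 3)/(7 - 3) × (3.5 - 5)/(7 - 5) = -0.021973

P(3.5) = (-10)×L_0(3.5) + (-2)×L_1(3.5) + (-1)×L_2(3.5) + 21×L_3(3.5) + (-12)×L_4(3.5)
P(3.5) = 3.722656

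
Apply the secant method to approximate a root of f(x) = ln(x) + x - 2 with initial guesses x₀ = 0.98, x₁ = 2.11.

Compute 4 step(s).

f(x) = ln(x) + x - 2
x₀ = 0.98, x₁ = 2.11

Secant formula: x_{n+1} = x_n - f(x_n)(x_n - x_{n-1})/(f(x_n) - f(x_{n-1}))

Iteration 1:
  f(0.980000) = -1.040203
  f(2.110000) = 0.856688
  x_2 = 2.110000 - 0.856688×(2.110000 - 0.980000)/(0.856688 - (-1.040203))
       = 1.599661
Iteration 2:
  f(2.110000) = 0.856688
  f(1.599661) = 0.069453
  x_3 = 1.599661 - 0.069453×(1.599661 - 2.110000)/(0.069453 - 0.856688)
       = 1.554637
Iteration 3:
  f(1.599661) = 0.069453
  f(1.554637) = -0.004121
  x_4 = 1.554637 - (-0.004121)×(1.554637 - 1.599661)/(-0.004121 - 0.069453)
       = 1.557159
Iteration 4:
  f(1.554637) = -0.004121
  f(1.557159) = 0.000022
  x_5 = 1.557159 - 0.000022×(1.557159 - 1.554637)/(0.000022 - (-0.004121))
       = 1.557146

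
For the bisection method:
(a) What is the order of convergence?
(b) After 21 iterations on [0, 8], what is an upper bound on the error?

(a) Bisection has linear (order 1) convergence; the error is halved each step.

(b) Error bound = (b-a)/2^n = (8 - 0)/2^{21}
    = 8/2^{21}

(a) 1 (linear); (b) error ≤ 3.81e-06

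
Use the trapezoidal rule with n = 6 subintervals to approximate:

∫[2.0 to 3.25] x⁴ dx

f(x) = x⁴
a = 2.0, b = 3.25, n = 6
h = (b - a)/n = 0.208333

Trapezoidal rule: (h/2)[f(x₀) + 2f(x₁) + 2f(x₂) + ... + f(xₙ)]

x_0 = 2.0000, f(x_0) = 16.000000, coefficient = 1
x_1 = 2.2083, f(x_1) = 23.782555, coefficient = 2
x_2 = 2.4167, f(x_2) = 34.108845, coefficient = 2
x_3 = 2.6250, f(x_3) = 47.480713, coefficient = 2
x_4 = 2.8333, f(x_4) = 64.445216, coefficient = 2
x_5 = 3.0417, f(x_5) = 85.594621, coefficient = 2
x_6 = 3.2500, f(x_6) = 111.566406, coefficient = 1

I ≈ (0.208333/2) × 638.390306 = 66.498990
Exact value: 66.118164
Error: 0.380826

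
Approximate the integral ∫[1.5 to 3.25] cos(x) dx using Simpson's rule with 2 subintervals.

f(x) = cos(x)
a = 1.5, b = 3.25, n = 2
h = (b - a)/n = 0.875000

Simpson's rule: (h/3)[f(x₀) + 4f(x₁) + 2f(x₂) + ... + f(xₙ)]

x_0 = 1.5000, f(x_0) = 0.070737, coefficient = 1
x_1 = 2.3750, f(x_1) = -0.720278, coefficient = 4
x_2 = 3.2500, f(x_2) = -0.994130, coefficient = 1

I ≈ (0.875000/3) × -3.804506 = -1.109648
Exact value: -1.105690
Error: 0.003958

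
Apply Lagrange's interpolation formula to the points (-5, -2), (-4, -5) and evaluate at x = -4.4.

Lagrange interpolation formula:
P(x) = Σ yᵢ × Lᵢ(x)
where Lᵢ(x) = Π_{j≠i} (x - xⱼ)/(xᵢ - xⱼ)

L_0(-4.4) = (-4.4 - (-4))/(-5 - (-4)) = 0.400000
L_1(-4.4) = (-4.4 - (-5))/(-4 - (-5)) = 0.600000

P(-4.4) = (-2)×L_0(-4.4) + (-5)×L_1(-4.4)
P(-4.4) = -3.800000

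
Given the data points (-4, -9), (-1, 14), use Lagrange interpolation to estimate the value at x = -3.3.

Lagrange interpolation formula:
P(x) = Σ yᵢ × Lᵢ(x)
where Lᵢ(x) = Π_{j≠i} (x - xⱼ)/(xᵢ - xⱼ)

L_0(-3.3) = (-3.3 - (-1))/(-4 - (-1)) = 0.766667
L_1(-3.3) = (-3.3 - (-4))/(-1 - (-4)) = 0.233333

P(-3.3) = (-9)×L_0(-3.3) + 14×L_1(-3.3)
P(-3.3) = -3.633333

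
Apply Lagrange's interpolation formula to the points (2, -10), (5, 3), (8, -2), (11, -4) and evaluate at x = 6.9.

Lagrange interpolation formula:
P(x) = Σ yᵢ × Lᵢ(x)
where Lᵢ(x) = Π_{j≠i} (x - xⱼ)/(xᵢ - xⱼ)

L_0(6.9) = (6.9 - 5)/(2 - 5) × (6.9 - 8)/(2 - 8) × (6.9 - 11)/(2 - 11) = -0.052895
L_1(6.9) = (6.9 - 2)/(5 - 2) × (6.9 - 8)/(5 - 8) × (6.9 - 11)/(5 - 11) = 0.409241
L_2(6.9) = (6.9 - 2)/(8 - 2) × (6.9 - 5)/(8 - 5) × (6.9 - 11)/(8 - 11) = 0.706870
L_3(6.9) = (6.9 - 2)/(11 - 2) × (6.9 - 5)/(11 - 5) × (6.9 - 8)/(11 - 8) = -0.063216

P(6.9) = (-10)×L_0(6.9) + 3×L_1(6.9) + (-2)×L_2(6.9) + (-4)×L_3(6.9)
P(6.9) = 0.595796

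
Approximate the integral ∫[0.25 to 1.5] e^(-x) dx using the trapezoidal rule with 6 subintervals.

f(x) = e^(-x)
a = 0.25, b = 1.5, n = 6
h = (b - a)/n = 0.208333

Trapezoidal rule: (h/2)[f(x₀) + 2f(x₁) + 2f(x₂) + ... + f(xₙ)]

x_0 = 0.2500, f(x_0) = 0.778801, coefficient = 1
x_1 = 0.4583, f(x_1) = 0.632337, coefficient = 2
x_2 = 0.6667, f(x_2) = 0.513417, coefficient = 2
x_3 = 0.8750, f(x_3) = 0.416862, coefficient = 2
x_4 = 1.0833, f(x_4) = 0.338465, coefficient = 2
x_5 = 1.2917, f(x_5) = 0.274812, coefficient = 2
x_6 = 1.5000, f(x_6) = 0.223130, coefficient = 1

I ≈ (0.208333/2) × 5.353718 = 0.557679
Exact value: 0.555671
Error: 0.002008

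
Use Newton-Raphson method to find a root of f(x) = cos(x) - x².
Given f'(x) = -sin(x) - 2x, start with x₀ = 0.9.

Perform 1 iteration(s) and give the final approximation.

f(x) = cos(x) - x²
f'(x) = -sin(x) - 2x
x₀ = 0.9

Newton-Raphson formula: x_{n+1} = x_n - f(x_n)/f'(x_n)

Iteration 1:
  f(0.900000) = -0.188390
  f'(0.900000) = -2.583327
  x_1 = 0.900000 - (-0.188390)/(-2.583327) = 0.827075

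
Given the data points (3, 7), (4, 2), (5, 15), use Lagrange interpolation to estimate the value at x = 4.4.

Lagrange interpolation formula:
P(x) = Σ yᵢ × Lᵢ(x)
where Lᵢ(x) = Π_{j≠i} (x - xⱼ)/(xᵢ - xⱼ)

L_0(4.4) = (4.4 - 4)/(3 - 4) × (4.4 - 5)/(3 - 5) = -0.120000
L_1(4.4) = (4.4 - 3)/(4 - 3) × (4.4 - 5)/(4 - 5) = 0.840000
L_2(4.4) = (4.4 - 3)/(5 - 3) × (4.4 - 4)/(5 - 4) = 0.280000

P(4.4) = 7×L_0(4.4) + 2×L_1(4.4) + 15×L_2(4.4)
P(4.4) = 5.040000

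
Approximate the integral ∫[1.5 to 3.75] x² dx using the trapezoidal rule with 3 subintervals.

f(x) = x²
a = 1.5, b = 3.75, n = 3
h = (b - a)/n = 0.750000

Trapezoidal rule: (h/2)[f(x₀) + 2f(x₁) + 2f(x₂) + ... + f(xₙ)]

x_0 = 1.5000, f(x_0) = 2.250000, coefficient = 1
x_1 = 2.2500, f(x_1) = 5.062500, coefficient = 2
x_2 = 3.0000, f(x_2) = 9.000000, coefficient = 2
x_3 = 3.7500, f(x_3) = 14.062500, coefficient = 1

I ≈ (0.750000/2) × 44.437500 = 16.664062
Exact value: 16.453125
Error: 0.210938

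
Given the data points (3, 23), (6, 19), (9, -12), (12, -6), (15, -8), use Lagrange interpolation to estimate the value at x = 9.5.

Lagrange interpolation formula:
P(x) = Σ yᵢ × Lᵢ(x)
where Lᵢ(x) = Π_{j≠i} (x - xⱼ)/(xᵢ - xⱼ)

L_0(9.5) = (9.5 - 6)/(3 - 6) × (9.5 - 9)/(3 - 9) × (9.5 - 12)/(3 - 12) × (9.5 - 15)/(3 - 15) = 0.012378
L_1(9.5) = (9.5 - 3)/(6 - 3) × (9.5 - 9)/(6 - 9) × (9.5 - 12)/(6 - 12) × (9.5 - 15)/(6 - 15) = -0.091950
L_2(9.5) = (9.5 - 3)/(9 - 3) × (9.5 - 6)/(9 - 6) × (9.5 - 12)/(9 - 12) × (9.5 - 15)/(9 - 15) = 0.965471
L_3(9.5) = (9.5 - 3)/(12 - 3) × (9.5 - 6)/(12 - 6) × (9.5 - 9)/(12 - 9) × (9.5 - 15)/(12 - 15) = 0.128729
L_4(9.5) = (9.5 - 3)/(15 - 3) × (9.5 - 6)/(15 - 6) × (9.5 - 9)/(15 - 9) × (9.5 - 12)/(15 - 12) = -0.014628

P(9.5) = 23×L_0(9.5) + 19×L_1(9.5) + (-12)×L_2(9.5) + (-6)×L_3(9.5) + (-8)×L_4(9.5)
P(9.5) = -13.703350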